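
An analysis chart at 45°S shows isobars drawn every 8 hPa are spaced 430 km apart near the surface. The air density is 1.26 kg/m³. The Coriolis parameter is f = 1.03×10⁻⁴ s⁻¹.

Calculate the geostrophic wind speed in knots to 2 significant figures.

Pressure gradient: |∂P/∂n| = 800 Pa / 430000 m = 1.86×10⁻³ Pa/m
Geostrophic balance (pressure-gradient force = Coriolis force):
V_g = (1/(fρ)) |∂P/∂n| = 1.86×10⁻³ / (1.03×10⁻⁴ × 1.26) = 14.3 m/s
Converting: 14.3 m/s × 1.944 = 28 knots

28 knots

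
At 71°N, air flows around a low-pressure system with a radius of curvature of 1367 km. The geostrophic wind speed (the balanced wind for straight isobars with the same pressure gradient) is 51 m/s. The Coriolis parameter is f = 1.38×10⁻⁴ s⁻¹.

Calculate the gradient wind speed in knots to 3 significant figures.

Around a low, centrifugal force acts outward with Coriolis, so pressure-gradient force balances both:
(1/ρ)|∂P/∂n| = fV + V²/R  →  V² + fR·V − fR·V_g = 0
With fR = 1.38×10⁻⁴ × 1367×10³ m = 189 m/s:
V = [−fR + √((fR)² + 4 fR V_g)]/2 = [−189 + √(189² + 4×189×51)]/2 = 41.8 m/s
Subgeostrophic (V < V_g = 51 m/s), as expected around a low.
Converting: 41.8 m/s × 1.944 = 81.2 knots

81.2 knots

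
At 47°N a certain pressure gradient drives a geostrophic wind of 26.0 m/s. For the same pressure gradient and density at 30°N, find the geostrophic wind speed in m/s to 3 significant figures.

With the same pressure gradient and density, V_g ∝ 1/f ∝ 1/sin φ.
V₂ = V₁ · sin φ₁ / sin φ₂ = 26.0 × sin 47° / sin 30°
V₂ = 26.0 × 0.7314/0.5000 = 38.0 m/s

38.0 m/s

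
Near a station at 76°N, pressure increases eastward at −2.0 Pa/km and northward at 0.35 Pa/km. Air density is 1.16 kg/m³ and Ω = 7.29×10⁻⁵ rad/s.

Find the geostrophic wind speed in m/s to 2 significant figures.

Coriolis parameter at 76°N:
f = 2Ω sin φ = 2 × 7.29×10⁻⁵ × sin 76° = 1.41×10⁻⁴ s⁻¹
Component geostrophic relations (x east, y north):
u_g = −(1/(fρ)) ∂P/∂y,  v_g = (1/(fρ)) ∂P/∂x
u_g = −(0.35×10⁻³)/(1.41×10⁻⁴ × 1.16) = −2.13 m/s;  v_g = (−2.0×10⁻³)/(1.41×10⁻⁴ × 1.16) = −12.2 m/s
|V_g| = √(u_g² + v_g²) = 12.4 m/s

12 m/s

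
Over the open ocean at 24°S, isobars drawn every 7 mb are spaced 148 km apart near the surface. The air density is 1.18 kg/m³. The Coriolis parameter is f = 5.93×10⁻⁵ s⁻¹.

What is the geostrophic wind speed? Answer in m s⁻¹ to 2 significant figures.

Pressure gradient: |∂P/∂n| = 700 Pa / 148000 m = 4.73×10⁻³ Pa/m
Geostrophic balance (pressure-gradient force = Coriolis force):
V_g = (1/(fρ)) |∂P/∂n| = 4.73×10⁻³ / (5.93×10⁻⁵ × 1.18) = 67.6 m/s

68 m s⁻¹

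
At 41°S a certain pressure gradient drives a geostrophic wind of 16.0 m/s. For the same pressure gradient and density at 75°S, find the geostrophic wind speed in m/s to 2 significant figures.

11 m/s

With the same pressure gradient and density, V_g ∝ 1/f ∝ 1/sin φ.
V₂ = V₁ · sin φ₁ / sin φ₂ = 16.0 × sin 41° / sin 75°
V₂ = 16.0 × 0.6561/0.9659 = 11 m/s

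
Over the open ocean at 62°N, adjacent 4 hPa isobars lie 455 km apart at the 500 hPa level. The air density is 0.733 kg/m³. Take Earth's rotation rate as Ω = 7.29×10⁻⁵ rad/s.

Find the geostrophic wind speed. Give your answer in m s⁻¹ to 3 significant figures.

Coriolis parameter at 62°N:
f = 2Ω sin φ = 2 × 7.29×10⁻⁵ × sin 62° = 1.29×10⁻⁴ s⁻¹
Pressure gradient: |∂P/∂n| = 400 Pa / 455000 m = 8.79×10⁻⁴ Pa/m
Geostrophic balance (pressure-gradient force = Coriolis force):
V_g = (1/(fρ)) |∂P/∂n| = 8.79×10⁻⁴ / (1.29×10⁻⁴ × 0.733) = 9.32 m/s

9.32 m s⁻¹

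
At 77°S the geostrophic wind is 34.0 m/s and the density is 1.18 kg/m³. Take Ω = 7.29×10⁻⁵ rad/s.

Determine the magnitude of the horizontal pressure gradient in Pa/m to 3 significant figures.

Coriolis parameter at 77°S:
f = 2Ω sin φ = 2 × 7.29×10⁻⁵ × sin 77° = 1.42×10⁻⁴ s⁻¹
Geostrophic balance rearranged: |∂P/∂n| = f ρ V_g
|∂P/∂n| = 1.42×10⁻⁴ × 1.18 × 34.0 = 5.70×10⁻³ Pa/m

5.70×10⁻³ Pa/m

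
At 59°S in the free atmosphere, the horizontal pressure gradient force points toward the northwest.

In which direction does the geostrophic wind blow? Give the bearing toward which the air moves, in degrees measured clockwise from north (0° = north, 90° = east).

225°

The pressure-gradient force points toward the northwest (bearing 315°).
Geostrophic balance: in the Southern Hemisphere the Coriolis force deflects motion to the left, so the geostrophic wind blows 90° to the left of the pressure-gradient force (low pressure on the right).
Rotating 315° by 90° counterclockwise gives 225° — the wind blows toward the southwest.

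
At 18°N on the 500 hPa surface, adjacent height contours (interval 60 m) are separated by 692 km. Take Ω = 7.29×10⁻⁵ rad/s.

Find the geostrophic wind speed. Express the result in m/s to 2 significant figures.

Coriolis parameter at 18°N:
f = 2Ω sin φ = 2 × 7.29×10⁻⁵ × sin 18° = 4.51×10⁻⁵ s⁻¹
Height gradient: |∂Z/∂n| = 60 m / 692000 m = 8.67×10⁻⁵
On a pressure surface, geostrophic balance gives V_g = (g/f)|∂Z/∂n|:
V_g = 9.81 × 8.67×10⁻⁵ / 4.51×10⁻⁵ = 18.9 m/s

19 m/s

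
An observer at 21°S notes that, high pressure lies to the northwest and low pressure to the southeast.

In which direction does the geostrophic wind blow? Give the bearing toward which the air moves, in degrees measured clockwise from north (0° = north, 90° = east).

045°

The pressure-gradient force points toward the southeast (bearing 135°).
Geostrophic balance: in the Southern Hemisphere the Coriolis force deflects motion to the left, so the geostrophic wind blows 90° to the left of the pressure-gradient force (low pressure on the right).
Rotating 135° by 90° counterclockwise gives 045° — the wind blows toward the northeast.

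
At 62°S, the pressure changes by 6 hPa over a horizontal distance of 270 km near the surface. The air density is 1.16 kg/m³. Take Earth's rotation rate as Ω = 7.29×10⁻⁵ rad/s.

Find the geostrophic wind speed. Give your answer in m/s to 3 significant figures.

14.9 m/s

Coriolis parameter at 62°S:
f = 2Ω sin φ = 2 × 7.29×10⁻⁵ × sin 62° = 1.29×10⁻⁴ s⁻¹
Pressure gradient: |∂P/∂n| = 600 Pa / 270000 m = 2.22×10⁻³ Pa/m
Geostrophic balance (pressure-gradient force = Coriolis force):
V_g = (1/(fρ)) |∂P/∂n| = 2.22×10⁻³ / (1.29×10⁻⁴ × 1.16) = 14.9 m/s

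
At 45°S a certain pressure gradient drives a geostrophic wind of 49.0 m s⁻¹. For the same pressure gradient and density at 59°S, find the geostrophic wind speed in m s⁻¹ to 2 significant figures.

40 m s⁻¹

With the same pressure gradient and density, V_g ∝ 1/f ∝ 1/sin φ.
V₂ = V₁ · sin φ₁ / sin φ₂ = 49.0 × sin 45° / sin 59°
V₂ = 49.0 × 0.7071/0.8572 = 40 m s⁻¹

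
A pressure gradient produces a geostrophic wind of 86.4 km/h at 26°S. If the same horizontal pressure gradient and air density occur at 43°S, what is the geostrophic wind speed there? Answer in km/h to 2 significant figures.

56 km/h

With the same pressure gradient and density, V_g ∝ 1/f ∝ 1/sin φ.
V₂ = V₁ · sin φ₁ / sin φ₂ = 86.4 × sin 26° / sin 43°
V₂ = 86.4 × 0.4384/0.6820 = 56 km/h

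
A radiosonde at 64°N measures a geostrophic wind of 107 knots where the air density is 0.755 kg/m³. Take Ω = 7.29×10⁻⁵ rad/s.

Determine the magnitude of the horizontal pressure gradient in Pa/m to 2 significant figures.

5.4×10⁻³ Pa/m

Coriolis parameter at 64°N:
f = 2Ω sin φ = 2 × 7.29×10⁻⁵ × sin 64° = 1.31×10⁻⁴ s⁻¹
Wind speed in SI: 107 knots = 55.0 m/s
Geostrophic balance rearranged: |∂P/∂n| = f ρ V_g
|∂P/∂n| = 1.31×10⁻⁴ × 0.755 × 55.0 = 5.45×10⁻³ Pa/m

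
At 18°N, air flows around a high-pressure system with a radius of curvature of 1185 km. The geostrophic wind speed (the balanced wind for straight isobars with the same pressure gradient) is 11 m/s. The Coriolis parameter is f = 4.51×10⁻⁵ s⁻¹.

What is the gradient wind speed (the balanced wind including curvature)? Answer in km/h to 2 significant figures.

56 km/h

Around a high, pressure-gradient force acts outward with centrifugal, so Coriolis balances both:
fV = (1/ρ)|∂P/∂n| + V²/R  →  V² − fR·V + fR·V_g = 0
With fR = 4.51×10⁻⁵ × 1185×10³ m = 53.4 m/s:
V = [fR − √((fR)² − 4 fR V_g)]/2 = [53.4 − √(53.4² − 4×53.4×11)]/2 = 15.5 m/s
Supergeostrophic (V > V_g = 11 m/s), as expected around a high.
Converting: 15.5 m/s × 3.6 = 56 km/h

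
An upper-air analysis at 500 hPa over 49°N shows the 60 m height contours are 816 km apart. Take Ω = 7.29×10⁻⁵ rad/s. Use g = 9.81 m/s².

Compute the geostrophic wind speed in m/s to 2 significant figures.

6.6 m/s

Coriolis parameter at 49°N:
f = 2Ω sin φ = 2 × 7.29×10⁻⁵ × sin 49° = 1.10×10⁻⁴ s⁻¹
Height gradient: |∂Z/∂n| = 60 m / 816000 m = 7.35×10⁻⁵
On a pressure surface, geostrophic balance gives V_g = (g/f)|∂Z/∂n|:
V_g = 9.81 × 7.35×10⁻⁵ / 1.10×10⁻⁴ = 6.56 m/s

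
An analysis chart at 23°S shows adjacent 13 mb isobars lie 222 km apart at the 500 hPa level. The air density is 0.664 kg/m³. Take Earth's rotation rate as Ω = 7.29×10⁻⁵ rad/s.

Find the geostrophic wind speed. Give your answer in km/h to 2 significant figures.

Coriolis parameter at 23°S:
f = 2Ω sin φ = 2 × 7.29×10⁻⁵ × sin 23° = 5.70×10⁻⁵ s⁻¹
Pressure gradient: |∂P/∂n| = 1300 Pa / 222000 m = 5.86×10⁻³ Pa/m
Geostrophic balance (pressure-gradient force = Coriolis force):
V_g = (1/(fρ)) |∂P/∂n| = 5.86×10⁻³ / (5.70×10⁻⁵ × 0.664) = 155 m/s
Converting: 155 m/s × 3.6 = 560 km/h

560 km/h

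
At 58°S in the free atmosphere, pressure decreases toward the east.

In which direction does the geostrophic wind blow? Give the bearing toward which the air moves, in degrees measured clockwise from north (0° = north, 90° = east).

The pressure-gradient force points toward the east (bearing 090°).
Geostrophic balance: in the Southern Hemisphere the Coriolis force deflects motion to the left, so the geostrophic wind blows 90° to the left of the pressure-gradient force (low pressure on the right).
Rotating 090° by 90° counterclockwise gives 000° — the wind blows toward the north.

000°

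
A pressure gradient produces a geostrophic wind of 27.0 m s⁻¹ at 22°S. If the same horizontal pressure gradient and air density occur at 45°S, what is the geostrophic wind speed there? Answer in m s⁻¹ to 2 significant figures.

With the same pressure gradient and density, V_g ∝ 1/f ∝ 1/sin φ.
V₂ = V₁ · sin φ₁ / sin φ₂ = 27.0 × sin 22° / sin 45°
V₂ = 27.0 × 0.3746/0.7071 = 14 m s⁻¹

14 m s⁻¹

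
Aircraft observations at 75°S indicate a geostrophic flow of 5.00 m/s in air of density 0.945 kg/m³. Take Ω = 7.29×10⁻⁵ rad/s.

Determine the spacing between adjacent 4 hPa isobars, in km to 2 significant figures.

Coriolis parameter at 75°S:
f = 2Ω sin φ = 2 × 7.29×10⁻⁵ × sin 75° = 1.41×10⁻⁴ s⁻¹
Geostrophic balance rearranged: |∂P/∂n| = f ρ V_g
|∂P/∂n| = 1.41×10⁻⁴ × 0.945 × 5.00 = 6.65×10⁻⁴ Pa/m
Isobar spacing: Δn = ΔP/|∂P/∂n| = 400 Pa / 6.65×10⁻⁴ Pa/m = 601114 m ≈ 600 km

600 km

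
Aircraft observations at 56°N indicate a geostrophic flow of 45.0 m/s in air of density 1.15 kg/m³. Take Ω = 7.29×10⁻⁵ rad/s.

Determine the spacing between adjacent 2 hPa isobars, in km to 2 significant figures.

Coriolis parameter at 56°N:
f = 2Ω sin φ = 2 × 7.29×10⁻⁵ × sin 56° = 1.21×10⁻⁴ s⁻¹
Geostrophic balance rearranged: |∂P/∂n| = f ρ V_g
|∂P/∂n| = 1.21×10⁻⁴ × 1.15 × 45.0 = 6.26×10⁻³ Pa/m
Isobar spacing: Δn = ΔP/|∂P/∂n| = 200 Pa / 6.26×10⁻³ Pa/m = 31973 m ≈ 32 km

32 km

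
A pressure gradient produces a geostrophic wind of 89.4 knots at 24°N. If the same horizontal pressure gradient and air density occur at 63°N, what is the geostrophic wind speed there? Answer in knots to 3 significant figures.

With the same pressure gradient and density, V_g ∝ 1/f ∝ 1/sin φ.
V₂ = V₁ · sin φ₁ / sin φ₂ = 89.4 × sin 24° / sin 63°
V₂ = 89.4 × 0.4067/0.8910 = 40.8 knots

40.8 knots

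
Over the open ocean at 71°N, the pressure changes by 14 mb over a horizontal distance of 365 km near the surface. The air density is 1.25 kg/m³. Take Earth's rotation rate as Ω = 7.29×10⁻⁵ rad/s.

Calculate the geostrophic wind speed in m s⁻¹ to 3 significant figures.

Coriolis parameter at 71°N:
f = 2Ω sin φ = 2 × 7.29×10⁻⁵ × sin 71° = 1.38×10⁻⁴ s⁻¹
Pressure gradient: |∂P/∂n| = 1400 Pa / 365000 m = 3.84×10⁻³ Pa/m
Geostrophic balance (pressure-gradient force = Coriolis force):
V_g = (1/(fρ)) |∂P/∂n| = 3.84×10⁻³ / (1.38×10⁻⁴ × 1.25) = 22.3 m/s

22.3 m s⁻¹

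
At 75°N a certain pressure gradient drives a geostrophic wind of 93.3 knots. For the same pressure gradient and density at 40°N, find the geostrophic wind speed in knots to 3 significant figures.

140 knots

With the same pressure gradient and density, V_g ∝ 1/f ∝ 1/sin φ.
V₂ = V₁ · sin φ₁ / sin φ₂ = 93.3 × sin 75° / sin 40°
V₂ = 93.3 × 0.9659/0.6428 = 140 knots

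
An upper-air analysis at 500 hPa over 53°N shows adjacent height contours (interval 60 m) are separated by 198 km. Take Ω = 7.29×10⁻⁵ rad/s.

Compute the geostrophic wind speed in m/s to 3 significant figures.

Coriolis parameter at 53°N:
f = 2Ω sin φ = 2 × 7.29×10⁻⁵ × sin 53° = 1.16×10⁻⁴ s⁻¹
Height gradient: |∂Z/∂n| = 60 m / 198000 m = 3.03×10⁻⁴
On a pressure surface, geostrophic balance gives V_g = (g/f)|∂Z/∂n|:
V_g = 9.81 × 3.03×10⁻⁴ / 1.16×10⁻⁴ = 25.5 m/s

25.5 m/s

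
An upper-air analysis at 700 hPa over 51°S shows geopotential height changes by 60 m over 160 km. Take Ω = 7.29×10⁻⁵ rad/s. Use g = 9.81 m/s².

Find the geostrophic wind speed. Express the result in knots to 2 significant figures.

63 knots

Coriolis parameter at 51°S:
f = 2Ω sin φ = 2 × 7.29×10⁻⁵ × sin 51° = 1.13×10⁻⁴ s⁻¹
Height gradient: |∂Z/∂n| = 60 m / 160000 m = 3.75×10⁻⁴
On a pressure surface, geostrophic balance gives V_g = (g/f)|∂Z/∂n|:
V_g = 9.81 × 3.75×10⁻⁴ / 1.13×10⁻⁴ = 32.5 m/s
Converting: 32.5 m/s × 1.944 = 63 knots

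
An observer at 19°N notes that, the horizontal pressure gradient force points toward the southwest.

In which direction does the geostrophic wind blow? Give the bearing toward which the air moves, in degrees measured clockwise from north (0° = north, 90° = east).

The pressure-gradient force points toward the southwest (bearing 225°).
Geostrophic balance: in the Northern Hemisphere the Coriolis force deflects motion to the right, so the geostrophic wind blows 90° to the right of the pressure-gradient force (low pressure on the left).
Rotating 225° by 90° clockwise gives 315° — the wind blows toward the northwest.

315°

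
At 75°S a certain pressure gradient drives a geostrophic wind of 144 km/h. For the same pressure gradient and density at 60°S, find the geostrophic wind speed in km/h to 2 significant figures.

With the same pressure gradient and density, V_g ∝ 1/f ∝ 1/sin φ.
V₂ = V₁ · sin φ₁ / sin φ₂ = 144 × sin 75° / sin 60°
V₂ = 144 × 0.9659/0.8660 = 160 km/h

160 km/h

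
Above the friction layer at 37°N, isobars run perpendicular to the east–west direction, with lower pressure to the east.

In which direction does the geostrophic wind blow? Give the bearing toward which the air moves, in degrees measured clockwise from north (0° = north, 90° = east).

180°

The pressure-gradient force points toward the east (bearing 090°).
Geostrophic balance: in the Northern Hemisphere the Coriolis force deflects motion to the right, so the geostrophic wind blows 90° to the right of the pressure-gradient force (low pressure on the left).
Rotating 090° by 90° clockwise gives 180° — the wind blows toward the south.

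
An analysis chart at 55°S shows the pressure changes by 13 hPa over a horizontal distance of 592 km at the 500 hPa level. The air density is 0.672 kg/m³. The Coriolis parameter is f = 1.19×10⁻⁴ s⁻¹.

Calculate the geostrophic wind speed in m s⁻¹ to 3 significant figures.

27.5 m s⁻¹

Pressure gradient: |∂P/∂n| = 1300 Pa / 592000 m = 2.20×10⁻³ Pa/m
Geostrophic balance (pressure-gradient force = Coriolis force):
V_g = (1/(fρ)) |∂P/∂n| = 2.20×10⁻³ / (1.19×10⁻⁴ × 0.672) = 27.5 m/s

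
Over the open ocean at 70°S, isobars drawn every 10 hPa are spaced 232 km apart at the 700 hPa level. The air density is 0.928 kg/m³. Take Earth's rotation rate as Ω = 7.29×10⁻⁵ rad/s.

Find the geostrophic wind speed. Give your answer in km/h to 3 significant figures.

Coriolis parameter at 70°S:
f = 2Ω sin φ = 2 × 7.29×10⁻⁵ × sin 70° = 1.37×10⁻⁴ s⁻¹
Pressure gradient: |∂P/∂n| = 1000 Pa / 232000 m = 4.31×10⁻³ Pa/m
Geostrophic balance (pressure-gradient force = Coriolis force):
V_g = (1/(fρ)) |∂P/∂n| = 4.31×10⁻³ / (1.37×10⁻⁴ × 0.928) = 33.9 m/s
Converting: 33.9 m/s × 3.6 = 122 km/h

122 km/h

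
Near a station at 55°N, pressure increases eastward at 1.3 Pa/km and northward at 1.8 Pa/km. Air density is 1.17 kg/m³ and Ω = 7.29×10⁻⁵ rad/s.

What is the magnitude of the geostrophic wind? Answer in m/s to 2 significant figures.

Coriolis parameter at 55°N:
f = 2Ω sin φ = 2 × 7.29×10⁻⁵ × sin 55° = 1.19×10⁻⁴ s⁻¹
Component geostrophic relations (x east, y north):
u_g = −(1/(fρ)) ∂P/∂y,  v_g = (1/(fρ)) ∂P/∂x
u_g = −(1.8×10⁻³)/(1.19×10⁻⁴ × 1.17) = −12.9 m/s;  v_g = (1.3×10⁻³)/(1.19×10⁻⁴ × 1.17) = 9.30 m/s
|V_g| = √(u_g² + v_g²) = 15.9 m/s

16 m/s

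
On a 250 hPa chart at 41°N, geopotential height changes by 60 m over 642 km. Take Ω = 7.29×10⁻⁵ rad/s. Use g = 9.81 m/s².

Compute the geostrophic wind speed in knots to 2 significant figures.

Coriolis parameter at 41°N:
f = 2Ω sin φ = 2 × 7.29×10⁻⁵ × sin 41° = 9.57×10⁻⁵ s⁻¹
Height gradient: |∂Z/∂n| = 60 m / 642000 m = 9.35×10⁻⁵
On a pressure surface, geostrophic balance gives V_g = (g/f)|∂Z/∂n|:
V_g = 9.81 × 9.35×10⁻⁵ / 9.57×10⁻⁵ = 9.58 m/s
Converting: 9.58 m/s × 1.944 = 19 knots

19 knots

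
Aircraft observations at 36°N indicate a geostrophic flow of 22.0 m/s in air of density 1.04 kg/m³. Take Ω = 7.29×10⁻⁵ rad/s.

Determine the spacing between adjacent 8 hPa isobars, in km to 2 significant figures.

Coriolis parameter at 36°N:
f = 2Ω sin φ = 2 × 7.29×10⁻⁵ × sin 36° = 8.57×10⁻⁵ s⁻¹
Geostrophic balance rearranged: |∂P/∂n| = f ρ V_g
|∂P/∂n| = 8.57×10⁻⁵ × 1.04 × 22.0 = 1.96×10⁻³ Pa/m
Isobar spacing: Δn = ΔP/|∂P/∂n| = 800 Pa / 1.96×10⁻³ Pa/m = 407998 m ≈ 410 km

410 km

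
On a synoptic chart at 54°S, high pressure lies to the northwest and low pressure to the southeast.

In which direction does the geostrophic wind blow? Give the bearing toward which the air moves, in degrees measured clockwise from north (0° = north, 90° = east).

045°

The pressure-gradient force points toward the southeast (bearing 135°).
Geostrophic balance: in the Southern Hemisphere the Coriolis force deflects motion to the left, so the geostrophic wind blows 90° to the left of the pressure-gradient force (low pressure on the right).
Rotating 135° by 90° counterclockwise gives 045° — the wind blows toward the northeast.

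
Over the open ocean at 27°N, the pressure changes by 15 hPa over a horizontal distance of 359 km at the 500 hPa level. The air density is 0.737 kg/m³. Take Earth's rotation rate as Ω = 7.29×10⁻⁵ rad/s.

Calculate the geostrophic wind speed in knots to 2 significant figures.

Coriolis parameter at 27°N:
f = 2Ω sin φ = 2 × 7.29×10⁻⁵ × sin 27° = 6.62×10⁻⁵ s⁻¹
Pressure gradient: |∂P/∂n| = 1500 Pa / 359000 m = 4.18×10⁻³ Pa/m
Geostrophic balance (pressure-gradient force = Coriolis force):
V_g = (1/(fρ)) |∂P/∂n| = 4.18×10⁻³ / (6.62×10⁻⁵ × 0.737) = 85.6 m/s
Converting: 85.6 m/s × 1.944 = 170 knots

170 knots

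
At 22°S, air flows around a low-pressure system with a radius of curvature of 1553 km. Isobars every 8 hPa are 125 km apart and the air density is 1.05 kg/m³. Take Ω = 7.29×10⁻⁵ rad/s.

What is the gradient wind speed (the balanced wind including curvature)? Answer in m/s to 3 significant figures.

Coriolis parameter at 22°S:
f = 2Ω sin φ = 2 × 7.29×10⁻⁵ × sin 22° = 5.46×10⁻⁵ s⁻¹
Pressure gradient: |∂P/∂n| = 800 Pa / 125000 m = 6.40×10⁻³ Pa/m
Geostrophic speed: V_g = |∂P/∂n|/(fρ) = 6.40×10⁻³/(5.46×10⁻⁵ × 1.05) = 112 m/s
Around a low, centrifugal force acts outward with Coriolis, so pressure-gradient force balances both:
(1/ρ)|∂P/∂n| = fV + V²/R  →  V² + fR·V − fR·V_g = 0
With fR = 5.46×10⁻⁵ × 1553×10³ m = 84.8 m/s:
V = [−fR + √((fR)² + 4 fR V_g)]/2 = [−84.8 + √(84.8² + 4×84.8×112)]/2 = 63.7 m/s
Subgeostrophic (V < V_g = 112 m/s), as expected around a low.

63.7 m/s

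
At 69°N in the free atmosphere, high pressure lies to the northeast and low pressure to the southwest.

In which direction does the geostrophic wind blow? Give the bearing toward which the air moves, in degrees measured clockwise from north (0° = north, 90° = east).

The pressure-gradient force points toward the southwest (bearing 225°).
Geostrophic balance: in the Northern Hemisphere the Coriolis force deflects motion to the right, so the geostrophic wind blows 90° to the right of the pressure-gradient force (low pressure on the left).
Rotating 225° by 90° clockwise gives 315° — the wind blows toward the northwest.

315°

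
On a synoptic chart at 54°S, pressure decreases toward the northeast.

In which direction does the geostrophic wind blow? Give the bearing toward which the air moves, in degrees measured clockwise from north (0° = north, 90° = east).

The pressure-gradient force points toward the northeast (bearing 045°).
Geostrophic balance: in the Southern Hemisphere the Coriolis force deflects motion to the left, so the geostrophic wind blows 90° to the left of the pressure-gradient force (low pressure on the right).
Rotating 045° by 90° counterclockwise gives 315° — the wind blows toward the northwest.

315°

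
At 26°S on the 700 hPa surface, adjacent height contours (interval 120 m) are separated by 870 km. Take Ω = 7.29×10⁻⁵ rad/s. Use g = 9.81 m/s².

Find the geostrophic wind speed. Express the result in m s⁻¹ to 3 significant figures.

Coriolis parameter at 26°S:
f = 2Ω sin φ = 2 × 7.29×10⁻⁵ × sin 26° = 6.39×10⁻⁵ s⁻¹
Height gradient: |∂Z/∂n| = 120 m / 870000 m = 1.38×10⁻⁴
On a pressure surface, geostrophic balance gives V_g = (g/f)|∂Z/∂n|:
V_g = 9.81 × 1.38×10⁻⁴ / 6.39×10⁻⁵ = 21.2 m/s

21.2 m s⁻¹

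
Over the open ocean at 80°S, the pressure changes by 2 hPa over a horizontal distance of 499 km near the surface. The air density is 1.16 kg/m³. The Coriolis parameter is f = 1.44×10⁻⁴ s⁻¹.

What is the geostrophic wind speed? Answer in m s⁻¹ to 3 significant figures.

2.40 m s⁻¹

Pressure gradient: |∂P/∂n| = 200 Pa / 499000 m = 4.01×10⁻⁴ Pa/m
Geostrophic balance (pressure-gradient force = Coriolis force):
V_g = (1/(fρ)) |∂P/∂n| = 4.01×10⁻⁴ / (1.44×10⁻⁴ × 1.16) = 2.40 m/s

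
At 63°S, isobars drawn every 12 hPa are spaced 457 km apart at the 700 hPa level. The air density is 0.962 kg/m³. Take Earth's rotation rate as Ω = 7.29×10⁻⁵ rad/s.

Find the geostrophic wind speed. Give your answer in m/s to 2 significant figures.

21 m/s

Coriolis parameter at 63°S:
f = 2Ω sin φ = 2 × 7.29×10⁻⁵ × sin 63° = 1.30×10⁻⁴ s⁻¹
Pressure gradient: |∂P/∂n| = 1200 Pa / 457000 m = 2.63×10⁻³ Pa/m
Geostrophic balance (pressure-gradient force = Coriolis force):
V_g = (1/(fρ)) |∂P/∂n| = 2.63×10⁻³ / (1.30×10⁻⁴ × 0.962) = 21.0 m/s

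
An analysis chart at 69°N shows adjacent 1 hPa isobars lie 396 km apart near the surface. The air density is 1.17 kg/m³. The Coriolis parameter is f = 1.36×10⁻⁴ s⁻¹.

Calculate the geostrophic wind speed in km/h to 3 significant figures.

5.71 km/h

Pressure gradient: |∂P/∂n| = 100 Pa / 396000 m = 2.53×10⁻⁴ Pa/m
Geostrophic balance (pressure-gradient force = Coriolis force):
V_g = (1/(fρ)) |∂P/∂n| = 2.53×10⁻⁴ / (1.36×10⁻⁴ × 1.17) = 1.59 m/s
Converting: 1.59 m/s × 3.6 = 5.71 km/h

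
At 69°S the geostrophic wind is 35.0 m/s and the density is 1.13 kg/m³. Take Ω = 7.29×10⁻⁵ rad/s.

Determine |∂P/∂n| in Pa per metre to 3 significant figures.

5.38×10⁻³ Pa/m

Coriolis parameter at 69°S:
f = 2Ω sin φ = 2 × 7.29×10⁻⁵ × sin 69° = 1.36×10⁻⁴ s⁻¹
Geostrophic balance rearranged: |∂P/∂n| = f ρ V_g
|∂P/∂n| = 1.36×10⁻⁴ × 1.13 × 35.0 = 5.38×10⁻³ Pa/m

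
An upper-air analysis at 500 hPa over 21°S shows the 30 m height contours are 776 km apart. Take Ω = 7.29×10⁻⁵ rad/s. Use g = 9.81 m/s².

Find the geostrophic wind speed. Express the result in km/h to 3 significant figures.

26.1 km/h

Coriolis parameter at 21°S:
f = 2Ω sin φ = 2 × 7.29×10⁻⁵ × sin 21° = 5.23×10⁻⁵ s⁻¹
Height gradient: |∂Z/∂n| = 30 m / 776000 m = 3.87×10⁻⁵
On a pressure surface, geostrophic balance gives V_g = (g/f)|∂Z/∂n|:
V_g = 9.81 × 3.87×10⁻⁵ / 5.23×10⁻⁵ = 7.26 m/s
Converting: 7.26 m/s × 3.6 = 26.1 km/h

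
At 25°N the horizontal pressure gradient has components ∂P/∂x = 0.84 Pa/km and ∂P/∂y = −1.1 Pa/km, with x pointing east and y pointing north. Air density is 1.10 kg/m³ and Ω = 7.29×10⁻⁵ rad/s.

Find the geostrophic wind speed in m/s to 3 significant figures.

20.4 m/s

Coriolis parameter at 25°N:
f = 2Ω sin φ = 2 × 7.29×10⁻⁵ × sin 25° = 6.16×10⁻⁵ s⁻¹
Component geostrophic relations (x east, y north):
u_g = −(1/(fρ)) ∂P/∂y,  v_g = (1/(fρ)) ∂P/∂x
u_g = −(−1.1×10⁻³)/(6.16×10⁻⁵ × 1.10) = 16.2 m/s;  v_g = (0.84×10⁻³)/(6.16×10⁻⁵ × 1.10) = 12.4 m/s
|V_g| = √(u_g² + v_g²) = 20.4 m/s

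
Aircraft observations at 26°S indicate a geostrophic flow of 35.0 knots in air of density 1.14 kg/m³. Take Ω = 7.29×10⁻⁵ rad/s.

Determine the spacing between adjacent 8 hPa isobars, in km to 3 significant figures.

Coriolis parameter at 26°S:
f = 2Ω sin φ = 2 × 7.29×10⁻⁵ × sin 26° = 6.39×10⁻⁵ s⁻¹
Wind speed in SI: 35.0 knots = 18.0 m/s
Geostrophic balance rearranged: |∂P/∂n| = f ρ V_g
|∂P/∂n| = 6.39×10⁻⁵ × 1.14 × 18.0 = 1.31×10⁻³ Pa/m
Isobar spacing: Δn = ΔP/|∂P/∂n| = 800 Pa / 1.31×10⁻³ Pa/m = 609789 m ≈ 610 km

610 km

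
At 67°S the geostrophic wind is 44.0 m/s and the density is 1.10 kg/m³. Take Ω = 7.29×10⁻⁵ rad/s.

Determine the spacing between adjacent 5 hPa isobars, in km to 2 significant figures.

77 km

Coriolis parameter at 67°S:
f = 2Ω sin φ = 2 × 7.29×10⁻⁵ × sin 67° = 1.34×10⁻⁴ s⁻¹
Geostrophic balance rearranged: |∂P/∂n| = f ρ V_g
|∂P/∂n| = 1.34×10⁻⁴ × 1.10 × 44.0 = 6.50×10⁻³ Pa/m
Isobar spacing: Δn = ΔP/|∂P/∂n| = 500 Pa / 6.50×10⁻³ Pa/m = 76973 m ≈ 77 km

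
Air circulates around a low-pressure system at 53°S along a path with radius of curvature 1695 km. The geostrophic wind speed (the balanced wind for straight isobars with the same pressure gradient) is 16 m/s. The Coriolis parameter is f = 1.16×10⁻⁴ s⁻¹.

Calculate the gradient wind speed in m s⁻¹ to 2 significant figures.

15 m s⁻¹

Around a low, centrifugal force acts outward with Coriolis, so pressure-gradient force balances both:
(1/ρ)|∂P/∂n| = fV + V²/R  →  V² + fR·V − fR·V_g = 0
With fR = 1.16×10⁻⁴ × 1695×10³ m = 197 m/s:
V = [−fR + √((fR)² + 4 fR V_g)]/2 = [−197 + √(197² + 4×197×16)]/2 = 14.9 m/s
Subgeostrophic (V < V_g = 16 m/s), as expected around a low.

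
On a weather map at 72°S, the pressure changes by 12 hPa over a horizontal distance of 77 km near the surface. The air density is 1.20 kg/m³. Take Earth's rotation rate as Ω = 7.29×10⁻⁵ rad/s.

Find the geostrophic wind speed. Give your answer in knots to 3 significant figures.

182 knots

Coriolis parameter at 72°S:
f = 2Ω sin φ = 2 × 7.29×10⁻⁵ × sin 72° = 1.39×10⁻⁴ s⁻¹
Pressure gradient: |∂P/∂n| = 1200 Pa / 77000 m = 1.56×10⁻² Pa/m
Geostrophic balance (pressure-gradient force = Coriolis force):
V_g = (1/(fρ)) |∂P/∂n| = 1.56×10⁻² / (1.39×10⁻⁴ × 1.20) = 93.7 m/s
Converting: 93.7 m/s × 1.944 = 182 knots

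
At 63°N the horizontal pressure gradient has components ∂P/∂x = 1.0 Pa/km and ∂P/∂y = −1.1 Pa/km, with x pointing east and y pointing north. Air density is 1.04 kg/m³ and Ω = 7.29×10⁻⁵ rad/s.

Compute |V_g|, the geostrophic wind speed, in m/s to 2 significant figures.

11 m/s

Coriolis parameter at 63°N:
f = 2Ω sin φ = 2 × 7.29×10⁻⁵ × sin 63° = 1.30×10⁻⁴ s⁻¹
Component geostrophic relations (x east, y north):
u_g = −(1/(fρ)) ∂P/∂y,  v_g = (1/(fρ)) ∂P/∂x
u_g = −(−1.1×10⁻³)/(1.30×10⁻⁴ × 1.04) = 8.14 m/s;  v_g = (1.0×10⁻³)/(1.30×10⁻⁴ × 1.04) = 7.40 m/s
|V_g| = √(u_g² + v_g²) = 11.0 m/s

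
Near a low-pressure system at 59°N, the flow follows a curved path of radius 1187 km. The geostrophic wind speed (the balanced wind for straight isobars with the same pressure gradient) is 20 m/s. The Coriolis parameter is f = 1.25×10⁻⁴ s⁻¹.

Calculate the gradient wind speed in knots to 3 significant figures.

34.7 knots

Around a low, centrifugal force acts outward with Coriolis, so pressure-gradient force balances both:
(1/ρ)|∂P/∂n| = fV + V²/R  →  V² + fR·V − fR·V_g = 0
With fR = 1.25×10⁻⁴ × 1187×10³ m = 148 m/s:
V = [−fR + √((fR)² + 4 fR V_g)]/2 = [−148 + √(148² + 4×148×20)]/2 = 17.9 m/s
Subgeostrophic (V < V_g = 20 m/s), as expected around a low.
Converting: 17.9 m/s × 1.944 = 34.7 knots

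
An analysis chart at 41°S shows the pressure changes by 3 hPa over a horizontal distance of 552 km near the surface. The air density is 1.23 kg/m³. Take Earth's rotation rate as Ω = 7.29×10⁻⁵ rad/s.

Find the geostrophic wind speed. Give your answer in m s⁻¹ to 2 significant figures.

Coriolis parameter at 41°S:
f = 2Ω sin φ = 2 × 7.29×10⁻⁵ × sin 41° = 9.57×10⁻⁵ s⁻¹
Pressure gradient: |∂P/∂n| = 300 Pa / 552000 m = 5.43×10⁻⁴ Pa/m
Geostrophic balance (pressure-gradient force = Coriolis force):
V_g = (1/(fρ)) |∂P/∂n| = 5.43×10⁻⁴ / (9.57×10⁻⁵ × 1.23) = 4.62 m/s

4.6 m s⁻¹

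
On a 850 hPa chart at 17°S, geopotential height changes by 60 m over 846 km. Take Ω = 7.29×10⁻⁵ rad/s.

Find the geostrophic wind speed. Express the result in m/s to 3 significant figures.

Coriolis parameter at 17°S:
f = 2Ω sin φ = 2 × 7.29×10⁻⁵ × sin 17° = 4.26×10⁻⁵ s⁻¹
Height gradient: |∂Z/∂n| = 60 m / 846000 m = 7.09×10⁻⁵
On a pressure surface, geostrophic balance gives V_g = (g/f)|∂Z/∂n|:
V_g = 9.81 × 7.09×10⁻⁵ / 4.26×10⁻⁵ = 16.3 m/s

16.3 m/s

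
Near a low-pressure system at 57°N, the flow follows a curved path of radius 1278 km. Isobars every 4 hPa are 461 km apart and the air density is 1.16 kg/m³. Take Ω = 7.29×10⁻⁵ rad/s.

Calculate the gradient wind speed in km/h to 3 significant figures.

Coriolis parameter at 57°N:
f = 2Ω sin φ = 2 × 7.29×10⁻⁵ × sin 57° = 1.22×10⁻⁴ s⁻¹
Pressure gradient: |∂P/∂n| = 400 Pa / 461000 m = 8.68×10⁻⁴ Pa/m
Geostrophic speed: V_g = |∂P/∂n|/(fρ) = 8.68×10⁻⁴/(1.22×10⁻⁴ × 1.16) = 6.12 m/s
Around a low, centrifugal force acts outward with Coriolis, so pressure-gradient force balances both:
(1/ρ)|∂P/∂n| = fV + V²/R  →  V² + fR·V − fR·V_g = 0
With fR = 1.22×10⁻⁴ × 1278×10³ m = 156 m/s:
V = [−fR + √((fR)² + 4 fR V_g)]/2 = [−156 + √(156² + 4×156×6.12)]/2 = 5.89 m/s
Subgeostrophic (V < V_g = 6.12 m/s), as expected around a low.
Converting: 5.89 m/s × 3.6 = 21.2 km/h

21.2 km/h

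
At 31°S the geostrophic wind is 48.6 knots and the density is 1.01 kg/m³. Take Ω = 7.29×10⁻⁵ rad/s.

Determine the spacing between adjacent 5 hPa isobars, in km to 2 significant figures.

Coriolis parameter at 31°S:
f = 2Ω sin φ = 2 × 7.29×10⁻⁵ × sin 31° = 7.51×10⁻⁵ s⁻¹
Wind speed in SI: 48.6 knots = 25.0 m/s
Geostrophic balance rearranged: |∂P/∂n| = f ρ V_g
|∂P/∂n| = 7.51×10⁻⁵ × 1.01 × 25.0 = 1.90×10⁻³ Pa/m
Isobar spacing: Δn = ΔP/|∂P/∂n| = 500 Pa / 1.90×10⁻³ Pa/m = 263680 m ≈ 260 km

260 km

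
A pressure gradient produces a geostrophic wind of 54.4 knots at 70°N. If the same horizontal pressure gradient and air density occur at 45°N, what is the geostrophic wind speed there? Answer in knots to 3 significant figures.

With the same pressure gradient and density, V_g ∝ 1/f ∝ 1/sin φ.
V₂ = V₁ · sin φ₁ / sin φ₂ = 54.4 × sin 70° / sin 45°
V₂ = 54.4 × 0.9397/0.7071 = 72.3 knots

72.3 knots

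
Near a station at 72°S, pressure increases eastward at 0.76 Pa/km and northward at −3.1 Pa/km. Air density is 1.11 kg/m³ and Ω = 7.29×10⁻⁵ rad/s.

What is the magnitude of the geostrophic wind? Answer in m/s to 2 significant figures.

Coriolis parameter at 72°S:
f = 2Ω sin φ = 2 × 7.29×10⁻⁵ × sin 72° = 1.39×10⁻⁴ s⁻¹
In the Southern Hemisphere f is negative: f = −1.39×10⁻⁴ s⁻¹.
Component geostrophic relations (x east, y north):
u_g = −(1/(fρ)) ∂P/∂y,  v_g = (1/(fρ)) ∂P/∂x
u_g = −(−3.1×10⁻³)/(−1.39×10⁻⁴ × 1.11) = −20.1 m/s;  v_g = (0.76×10⁻³)/(−1.39×10⁻⁴ × 1.11) = −4.94 m/s
|V_g| = √(u_g² + v_g²) = 20.7 m/s

21 m/s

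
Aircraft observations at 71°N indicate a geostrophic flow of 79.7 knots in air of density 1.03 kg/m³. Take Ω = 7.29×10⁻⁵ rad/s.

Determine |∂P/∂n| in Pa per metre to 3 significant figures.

5.82×10⁻³ Pa/m

Coriolis parameter at 71°N:
f = 2Ω sin φ = 2 × 7.29×10⁻⁵ × sin 71° = 1.38×10⁻⁴ s⁻¹
Wind speed in SI: 79.7 knots = 41.0 m/s
Geostrophic balance rearranged: |∂P/∂n| = f ρ V_g
|∂P/∂n| = 1.38×10⁻⁴ × 1.03 × 41.0 = 5.82×10⁻³ Pa/m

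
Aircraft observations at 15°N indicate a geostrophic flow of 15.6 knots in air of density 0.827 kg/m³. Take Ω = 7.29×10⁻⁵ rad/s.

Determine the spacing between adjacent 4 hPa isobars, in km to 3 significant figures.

Coriolis parameter at 15°N:
f = 2Ω sin φ = 2 × 7.29×10⁻⁵ × sin 15° = 3.77×10⁻⁵ s⁻¹
Wind speed in SI: 15.6 knots = 8.03 m/s
Geostrophic balance rearranged: |∂P/∂n| = f ρ V_g
|∂P/∂n| = 3.77×10⁻⁵ × 0.827 × 8.03 = 2.50×10⁻⁴ Pa/m
Isobar spacing: Δn = ΔP/|∂P/∂n| = 400 Pa / 2.50×10⁻⁴ Pa/m = 1597122 m ≈ 1600 km

1600 km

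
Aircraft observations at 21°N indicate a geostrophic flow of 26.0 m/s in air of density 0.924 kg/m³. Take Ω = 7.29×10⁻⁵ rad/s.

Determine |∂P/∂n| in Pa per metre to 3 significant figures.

Coriolis parameter at 21°N:
f = 2Ω sin φ = 2 × 7.29×10⁻⁵ × sin 21° = 5.23×10⁻⁵ s⁻¹
Geostrophic balance rearranged: |∂P/∂n| = f ρ V_g
|∂P/∂n| = 5.23×10⁻⁵ × 0.924 × 26.0 = 1.26×10⁻³ Pa/m

1.26×10⁻³ Pa/m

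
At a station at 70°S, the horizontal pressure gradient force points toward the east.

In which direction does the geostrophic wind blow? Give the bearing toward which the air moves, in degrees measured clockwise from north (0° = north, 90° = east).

000°

The pressure-gradient force points toward the east (bearing 090°).
Geostrophic balance: in the Southern Hemisphere the Coriolis force deflects motion to the left, so the geostrophic wind blows 90° to the left of the pressure-gradient force (low pressure on the right).
Rotating 090° by 90° counterclockwise gives 000° — the wind blows toward the north.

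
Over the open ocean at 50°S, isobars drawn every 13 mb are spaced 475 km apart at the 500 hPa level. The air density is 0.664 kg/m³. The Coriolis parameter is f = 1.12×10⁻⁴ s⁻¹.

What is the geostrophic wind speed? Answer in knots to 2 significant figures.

Pressure gradient: |∂P/∂n| = 1300 Pa / 475000 m = 2.74×10⁻³ Pa/m
Geostrophic balance (pressure-gradient force = Coriolis force):
V_g = (1/(fρ)) |∂P/∂n| = 2.74×10⁻³ / (1.12×10⁻⁴ × 0.664) = 36.8 m/s
Converting: 36.8 m/s × 1.944 = 72 knots

72 knots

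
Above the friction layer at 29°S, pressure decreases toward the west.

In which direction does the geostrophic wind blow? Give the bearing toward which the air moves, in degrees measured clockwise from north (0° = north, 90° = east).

The pressure-gradient force points toward the west (bearing 270°).
Geostrophic balance: in the Southern Hemisphere the Coriolis force deflects motion to the left, so the geostrophic wind blows 90° to the left of the pressure-gradient force (low pressure on the right).
Rotating 270° by 90° counterclockwise gives 180° — the wind blows toward the south.

180°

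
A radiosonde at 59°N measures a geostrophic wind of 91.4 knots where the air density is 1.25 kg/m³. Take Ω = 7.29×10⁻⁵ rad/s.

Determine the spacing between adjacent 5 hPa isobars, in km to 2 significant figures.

Coriolis parameter at 59°N:
f = 2Ω sin φ = 2 × 7.29×10⁻⁵ × sin 59° = 1.25×10⁻⁴ s⁻¹
Wind speed in SI: 91.4 knots = 47.0 m/s
Geostrophic balance rearranged: |∂P/∂n| = f ρ V_g
|∂P/∂n| = 1.25×10⁻⁴ × 1.25 × 47.0 = 7.35×10⁻³ Pa/m
Isobar spacing: Δn = ΔP/|∂P/∂n| = 500 Pa / 7.35×10⁻³ Pa/m = 68070 m ≈ 68 km

68 km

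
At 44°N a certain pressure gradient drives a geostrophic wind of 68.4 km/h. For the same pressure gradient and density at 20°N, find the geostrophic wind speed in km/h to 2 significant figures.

With the same pressure gradient and density, V_g ∝ 1/f ∝ 1/sin φ.
V₂ = V₁ · sin φ₁ / sin φ₂ = 68.4 × sin 44° / sin 20°
V₂ = 68.4 × 0.6947/0.3420 = 140 km/h

140 km/h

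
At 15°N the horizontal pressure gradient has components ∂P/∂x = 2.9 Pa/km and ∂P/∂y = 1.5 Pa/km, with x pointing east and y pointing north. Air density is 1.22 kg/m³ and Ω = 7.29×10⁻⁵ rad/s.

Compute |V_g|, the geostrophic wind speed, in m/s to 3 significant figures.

Coriolis parameter at 15°N:
f = 2Ω sin φ = 2 × 7.29×10⁻⁵ × sin 15° = 3.77×10⁻⁵ s⁻¹
Component geostrophic relations (x east, y north):
u_g = −(1/(fρ)) ∂P/∂y,  v_g = (1/(fρ)) ∂P/∂x
u_g = −(1.5×10⁻³)/(3.77×10⁻⁵ × 1.22) = −32.6 m/s;  v_g = (2.9×10⁻³)/(3.77×10⁻⁵ × 1.22) = 63.0 m/s
|V_g| = √(u_g² + v_g²) = 70.9 m/s

70.9 m/s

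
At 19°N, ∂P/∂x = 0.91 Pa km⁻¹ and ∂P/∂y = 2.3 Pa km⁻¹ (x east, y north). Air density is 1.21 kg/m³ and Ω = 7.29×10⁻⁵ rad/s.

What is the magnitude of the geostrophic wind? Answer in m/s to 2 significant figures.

43 m/s

Coriolis parameter at 19°N:
f = 2Ω sin φ = 2 × 7.29×10⁻⁵ × sin 19° = 4.75×10⁻⁵ s⁻¹
Component geostrophic relations (x east, y north):
u_g = −(1/(fρ)) ∂P/∂y,  v_g = (1/(fρ)) ∂P/∂x
u_g = −(2.3×10⁻³)/(4.75×10⁻⁵ × 1.21) = −40.0 m/s;  v_g = (0.91×10⁻³)/(4.75×10⁻⁵ × 1.21) = 15.8 m/s
|V_g| = √(u_g² + v_g²) = 43.1 m/s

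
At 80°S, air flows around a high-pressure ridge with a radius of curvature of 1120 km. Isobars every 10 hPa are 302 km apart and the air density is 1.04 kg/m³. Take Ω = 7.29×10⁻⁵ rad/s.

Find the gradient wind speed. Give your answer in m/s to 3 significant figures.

Coriolis parameter at 80°S:
f = 2Ω sin φ = 2 × 7.29×10⁻⁵ × sin 80° = 1.44×10⁻⁴ s⁻¹
Pressure gradient: |∂P/∂n| = 1000 Pa / 302000 m = 3.31×10⁻³ Pa/m
Geostrophic speed: V_g = |∂P/∂n|/(fρ) = 3.31×10⁻³/(1.44×10⁻⁴ × 1.04) = 22.2 m/s
Around a high, pressure-gradient force acts outward with centrifugal, so Coriolis balances both:
fV = (1/ρ)|∂P/∂n| + V²/R  →  V² − fR·V + fR·V_g = 0
With fR = 1.44×10⁻⁴ × 1120×10³ m = 161 m/s:
V = [fR − √((fR)² − 4 fR V_g)]/2 = [161 − √(161² − 4×161×22.2)]/2 = 26.6 m/s
Supergeostrophic (V > V_g = 22.2 m/s), as expected around a high.

26.6 m/s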